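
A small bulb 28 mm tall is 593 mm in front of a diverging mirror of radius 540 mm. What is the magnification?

f = R/2 = 540/2 = 270.0 mm; for a diverging mirror, f = -270.0 mm.
1/d_i = 1/f − 1/d_o = 1/(-270.0) − 1/(593) = -0.005390, so d_i = -185.5 mm.
m = −d_i/d_o = −(-185.5)/(593) = +0.313.
The image is virtual, upright and reduced, behind the mirror.

m = +0.313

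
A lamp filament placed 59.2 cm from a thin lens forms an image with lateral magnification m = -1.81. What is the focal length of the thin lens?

m = −d_i/d_o ⇒ d_i = −m·d_o = −(-1.81)·(59.2) = 107.2 cm.
1/f = 1/d_o + 1/d_i = 1/(59.2) + 1/(107.2) = 0.02622, so f = 38.1 cm.
Since f is positive, the thin lens is converging.

f = 38.1 cm (converging)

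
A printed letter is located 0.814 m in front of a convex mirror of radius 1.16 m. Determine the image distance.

0.339 m

f = R/2 = 1.16/2 = 0.5800 m; for a convex mirror, f = -0.5800 m.
Mirror equation: 1/s_i = 1/f − 1/s_o = 1/(-0.5800) − 1/(0.814) = -1.724 − 1.229 = -2.953, so s_i = -0.339 m.
The image is virtual, upright and reduced, behind the mirror.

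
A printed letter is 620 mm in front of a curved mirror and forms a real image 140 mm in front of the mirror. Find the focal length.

Real image ⇒ d_i = +140 mm.
1/f = 1/d_o + 1/d_i = 1/(620) + 1/(140) = 0.008756, so f = 114 mm.
Since f is positive, the curved mirror is concave.

f = 114 mm (concave)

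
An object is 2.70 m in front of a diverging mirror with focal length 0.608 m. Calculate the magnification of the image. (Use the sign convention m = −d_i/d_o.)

m = +0.184

For a diverging mirror, f = -0.608 m.
1/d_i = 1/f − 1/d_o = 1/(-0.6080) − 1/(2.70) = -2.015, so d_i = -0.4963 m.
m = −d_i/d_o = −(-0.4963)/(2.70) = +0.184.
The image is virtual, upright and reduced, behind the mirror.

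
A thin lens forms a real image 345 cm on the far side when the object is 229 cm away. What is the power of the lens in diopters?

d_i = +345 cm.
1/f = 1/d_o + 1/d_i = 1/(229) + 1/(345) = 0.007265 cm⁻¹.
f = 137.6 cm = 1.376 m, so P = 1/f = +0.727 D.

P = +0.727 D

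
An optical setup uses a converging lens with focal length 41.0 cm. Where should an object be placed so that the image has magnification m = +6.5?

m = −d_i/d_o ⇒ d_i = −m·d_o.
1/f = 1/d_o + 1/d_i = 1/d_o − 1/(m·d_o) = (1 − 1/m)/d_o, so d_o = f(1 − 1/m) = (41.00)(1 − 1/(+6.5)) = 34.7 cm.

34.7 cm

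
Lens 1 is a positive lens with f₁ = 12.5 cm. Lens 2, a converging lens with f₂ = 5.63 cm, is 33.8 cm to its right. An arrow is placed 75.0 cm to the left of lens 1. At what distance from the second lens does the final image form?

8.04 cm

Lens 1: 1/d_i1 = 1/f₁ − 1/d_o1 = 1/(12.5) − 1/(75.0) = 0.06667, so d_i1 = 15.00 cm.
The intermediate image is 15.00 cm to the right of lens 1, which is 33.8 − (15.00) = 18.80 cm to the left of lens 2, so d_o2 = +18.80 cm.
Lens 2: 1/d_i2 = 1/f₂ − 1/d_o2 = 1/(5.63) − 1/(18.80) = 0.1244, so d_i2 = 8.04 cm.
The final image is real, 8.04 cm to the right of lens 2 (overall magnification ≈ 0.085).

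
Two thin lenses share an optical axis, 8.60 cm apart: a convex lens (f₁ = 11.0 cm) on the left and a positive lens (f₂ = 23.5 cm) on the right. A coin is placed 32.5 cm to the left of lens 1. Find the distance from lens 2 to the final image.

5.98 cm

Lens 1: 1/d_i1 = 1/f₁ − 1/d_o1 = 1/(11.0) − 1/(32.5) = 0.06014, so d_i1 = 16.63 cm.
The intermediate image is 16.63 cm to the right of lens 1, which lies 8.030 cm to the right of lens 2 — a virtual object — so d_o2 = −8.030 cm.
Lens 2: 1/d_i2 = 1/f₂ − 1/d_o2 = 1/(23.5) − 1/(-8.030) = 0.1671, so d_i2 = 5.98 cm.
The final image is real, 5.98 cm to the right of lens 2 (overall magnification ≈ -0.38).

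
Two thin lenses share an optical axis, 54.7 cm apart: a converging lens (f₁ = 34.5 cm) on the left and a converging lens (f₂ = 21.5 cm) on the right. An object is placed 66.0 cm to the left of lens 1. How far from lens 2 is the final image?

Lens 1: 1/d_i1 = 1/f₁ − 1/d_o1 = 1/(34.5) − 1/(66.0) = 0.01383, so d_i1 = 72.29 cm.
The intermediate image is 72.29 cm to the right of lens 1, which lies 17.59 cm to the right of lens 2 — a virtual object — so d_o2 = −17.59 cm.
Lens 2: 1/d_i2 = 1/f₂ − 1/d_o2 = 1/(21.5) − 1/(-17.59) = 0.1034, so d_i2 = 9.67 cm.
The final image is real, 9.67 cm to the right of lens 2 (overall magnification ≈ -0.60).

9.67 cm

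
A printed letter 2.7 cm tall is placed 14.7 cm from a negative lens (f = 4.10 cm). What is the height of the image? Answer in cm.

For a negative lens, f = -4.10 cm.
1/d_i = 1/f − 1/d_o = 1/(-4.100) − 1/(14.7) = -0.3119, so d_i = -3.206 cm.
m = −d_i/d_o = +0.2181.
|h_i| = |m|·h_o = 0.2181 × 2.7 = 0.589 cm. The image is virtual, upright and reduced, on the same side as the object.

0.589 cm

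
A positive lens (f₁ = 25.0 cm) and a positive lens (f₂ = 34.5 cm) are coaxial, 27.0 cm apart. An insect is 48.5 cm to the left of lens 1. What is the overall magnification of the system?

m = -0.621

Lens 1: 1/d_i1 = 1/(25.0) − 1/(48.5) = 0.01938, so d_i1 = 51.60 cm; m₁ = −d_i1/d_o1 = -1.064.
d_o2 = 27.0 − (51.60) = -24.60 cm (virtual object).
Lens 2: 1/d_i2 = 1/(34.5) − 1/(-24.60) = 0.06964, so d_i2 = 14.36 cm; m₂ = −d_i2/d_o2 = +0.5838.
m = m₁·m₂ = (-1.064)(+0.5838) = -0.621.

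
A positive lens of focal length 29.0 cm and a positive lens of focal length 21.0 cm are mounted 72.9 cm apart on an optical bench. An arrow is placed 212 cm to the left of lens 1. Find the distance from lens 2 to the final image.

45.1 cm

Lens 1: 1/d_i1 = 1/f₁ − 1/d_o1 = 1/(29.0) − 1/(212) = 0.02977, so d_i1 = 33.60 cm.
The intermediate image is 33.60 cm to the right of lens 1, which is 72.9 − (33.60) = 39.30 cm to the left of lens 2, so d_o2 = +39.30 cm.
Lens 2: 1/d_i2 = 1/f₂ − 1/d_o2 = 1/(21.0) − 1/(39.30) = 0.02217, so d_i2 = 45.1 cm.
The final image is real, 45.1 cm to the right of lens 2 (overall magnification ≈ 0.18).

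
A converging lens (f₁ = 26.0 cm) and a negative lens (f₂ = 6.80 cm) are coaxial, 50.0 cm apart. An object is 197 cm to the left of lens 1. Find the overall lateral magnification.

m = -0.0385

Lens 1: 1/d_i1 = 1/(26.0) − 1/(197) = 0.03339, so d_i1 = 29.95 cm; m₁ = −d_i1/d_o1 = -0.1520.
d_o2 = 50.0 − (29.95) = 20.05 cm.
f₂ = −6.80 cm (diverging).
Lens 2: 1/d_i2 = 1/(-6.80) − 1/(20.05) = -0.1969, so d_i2 = -5.078 cm; m₂ = −d_i2/d_o2 = +0.2533.
m = m₁·m₂ = (-0.1520)(+0.2533) = -0.0385.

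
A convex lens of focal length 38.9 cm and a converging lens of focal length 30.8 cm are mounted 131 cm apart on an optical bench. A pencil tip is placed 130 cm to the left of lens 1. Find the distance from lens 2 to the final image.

Lens 1: 1/d_i1 = 1/f₁ − 1/d_o1 = 1/(38.9) − 1/(130) = 0.01801, so d_i1 = 55.51 cm.
The intermediate image is 55.51 cm to the right of lens 1, which is 131 − (55.51) = 75.49 cm to the left of lens 2, so d_o2 = +75.49 cm.
Lens 2: 1/d_i2 = 1/f₂ − 1/d_o2 = 1/(30.8) − 1/(75.49) = 0.01922, so d_i2 = 52.0 cm.
The final image is real, 52.0 cm to the right of lens 2 (overall magnification ≈ 0.29).

52.0 cm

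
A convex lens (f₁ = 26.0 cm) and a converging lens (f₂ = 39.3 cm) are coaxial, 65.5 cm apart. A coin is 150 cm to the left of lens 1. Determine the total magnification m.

m = -1.57

Lens 1: 1/d_i1 = 1/(26.0) − 1/(150) = 0.03179, so d_i1 = 31.45 cm; m₁ = −d_i1/d_o1 = -0.2097.
d_o2 = 65.5 − (31.45) = 34.05 cm.
Lens 2: 1/d_i2 = 1/(39.3) − 1/(34.05) = -0.003923, so d_i2 = -254.9 cm; m₂ = −d_i2/d_o2 = +7.486.
m = m₁·m₂ = (-0.2097)(+7.486) = -1.57.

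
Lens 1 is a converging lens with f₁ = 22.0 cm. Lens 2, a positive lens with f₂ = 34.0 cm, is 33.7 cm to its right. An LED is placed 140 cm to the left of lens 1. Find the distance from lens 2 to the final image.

9.79 cm

Lens 1: 1/d_i1 = 1/f₁ − 1/d_o1 = 1/(22.0) − 1/(140) = 0.03831, so d_i1 = 26.10 cm.
The intermediate image is 26.10 cm to the right of lens 1, which is 33.7 − (26.10) = 7.600 cm to the left of lens 2, so d_o2 = +7.600 cm.
Lens 2: 1/d_i2 = 1/f₂ − 1/d_o2 = 1/(34.0) − 1/(7.600) = -0.1022, so d_i2 = -9.79 cm.
The final image is virtual, 9.79 cm to the left of lens 2 (overall magnification ≈ -0.24).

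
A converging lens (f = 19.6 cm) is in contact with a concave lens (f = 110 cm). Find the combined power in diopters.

P = +4.19 D

P₁ = 1/f₁ = 1/(0.196 m) = +5.102 D; P₂ = 1/f₂ = 1/(-1.10 m) = -0.9091 D.
For thin lenses in contact, P = P₁ + P₂ = (+5.102) + (-0.9091) = +4.19 D.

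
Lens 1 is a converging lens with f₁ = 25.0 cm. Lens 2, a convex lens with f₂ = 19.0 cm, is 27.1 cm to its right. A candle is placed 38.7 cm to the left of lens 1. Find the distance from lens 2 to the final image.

Lens 1: 1/d_i1 = 1/f₁ − 1/d_o1 = 1/(25.0) − 1/(38.7) = 0.01416, so d_i1 = 70.62 cm.
The intermediate image is 70.62 cm to the right of lens 1, which lies 43.52 cm to the right of lens 2 — a virtual object — so d_o2 = −43.52 cm.
Lens 2: 1/d_i2 = 1/f₂ − 1/d_o2 = 1/(19.0) − 1/(-43.52) = 0.07561, so d_i2 = 13.2 cm.
The final image is real, 13.2 cm to the right of lens 2 (overall magnification ≈ -0.55).

13.2 cm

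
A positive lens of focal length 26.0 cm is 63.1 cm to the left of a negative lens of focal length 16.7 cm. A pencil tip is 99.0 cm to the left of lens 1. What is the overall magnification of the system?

m = -0.134

Lens 1: 1/d_i1 = 1/(26.0) − 1/(99.0) = 0.02836, so d_i1 = 35.26 cm; m₁ = −d_i1/d_o1 = -0.3562.
d_o2 = 63.1 − (35.26) = 27.84 cm.
f₂ = −16.7 cm (diverging).
Lens 2: 1/d_i2 = 1/(-16.7) − 1/(27.84) = -0.09580, so d_i2 = -10.44 cm; m₂ = −d_i2/d_o2 = +0.3749.
m = m₁·m₂ = (-0.3562)(+0.3749) = -0.134.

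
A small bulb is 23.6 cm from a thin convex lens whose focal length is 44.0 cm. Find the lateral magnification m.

1/d_i = 1/f − 1/d_o = 1/(44.00) − 1/(23.6) = -0.01965, so d_i = -50.90 cm.
m = −d_i/d_o = −(-50.90)/(23.6) = +2.16.
The image is virtual, upright and enlarged, on the same side as the object.

m = +2.16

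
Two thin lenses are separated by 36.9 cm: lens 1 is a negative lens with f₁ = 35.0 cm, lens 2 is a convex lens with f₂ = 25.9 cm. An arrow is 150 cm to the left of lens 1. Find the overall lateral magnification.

f₁ = −35.0 cm (diverging).
Lens 1: 1/d_i1 = 1/(-35.0) − 1/(150) = -0.03524, so d_i1 = -28.38 cm; m₁ = −d_i1/d_o1 = +0.1892.
d_o2 = 36.9 − (-28.38) = 65.28 cm.
Lens 2: 1/d_i2 = 1/(25.9) − 1/(65.28) = 0.02329, so d_i2 = 42.93 cm; m₂ = −d_i2/d_o2 = -0.6577.
m = m₁·m₂ = (+0.1892)(-0.6577) = -0.124.

m = -0.124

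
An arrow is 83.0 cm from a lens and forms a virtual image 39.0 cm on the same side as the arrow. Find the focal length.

f = -73.6 cm (diverging)

Virtual image ⇒ d_i = −39.0 cm.
1/f = 1/d_o + 1/d_i = 1/(83.0) + 1/(-39.0) = -0.01359, so f = -73.6 cm.
Since f is negative, the lens is diverging.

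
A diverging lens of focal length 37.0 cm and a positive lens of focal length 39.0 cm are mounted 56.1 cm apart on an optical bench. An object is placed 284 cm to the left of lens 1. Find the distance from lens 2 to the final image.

69.5 cm

Lens 1 is diverging, so f₁ = −37.0 cm.
Lens 1: 1/d_i1 = 1/f₁ − 1/d_o1 = 1/(-37.0) − 1/(284) = -0.03055, so d_i1 = -32.74 cm.
The intermediate image is 32.74 cm to the left of lens 1 (virtual), which is 56.1 − (-32.74) = 88.84 cm to the left of lens 2, so d_o2 = +88.84 cm.
Lens 2: 1/d_i2 = 1/f₂ − 1/d_o2 = 1/(39.0) − 1/(88.84) = 0.01438, so d_i2 = 69.5 cm.
The final image is real, 69.5 cm to the right of lens 2 (overall magnification ≈ -0.090).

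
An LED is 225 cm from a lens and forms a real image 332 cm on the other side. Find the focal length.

Real image ⇒ d_i = +332 cm.
1/f = 1/d_o + 1/d_i = 1/(225) + 1/(332) = 0.007456, so f = 134 cm.
Since f is positive, the lens is converging.

f = 134 cm (converging)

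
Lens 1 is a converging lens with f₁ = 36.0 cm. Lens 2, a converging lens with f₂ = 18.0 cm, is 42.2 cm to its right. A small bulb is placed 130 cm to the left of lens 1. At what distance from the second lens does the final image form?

Lens 1: 1/d_i1 = 1/f₁ − 1/d_o1 = 1/(36.0) − 1/(130) = 0.02009, so d_i1 = 49.79 cm.
The intermediate image is 49.79 cm to the right of lens 1, which lies 7.590 cm to the right of lens 2 — a virtual object — so d_o2 = −7.590 cm.
Lens 2: 1/d_i2 = 1/f₂ − 1/d_o2 = 1/(18.0) − 1/(-7.590) = 0.1873, so d_i2 = 5.34 cm.
The final image is real, 5.34 cm to the right of lens 2 (overall magnification ≈ -0.27).

5.34 cm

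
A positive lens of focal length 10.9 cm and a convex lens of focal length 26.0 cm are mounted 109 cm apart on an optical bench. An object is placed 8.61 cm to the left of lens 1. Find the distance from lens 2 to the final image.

31.5 cm

Lens 1: 1/d_i1 = 1/f₁ − 1/d_o1 = 1/(10.9) − 1/(8.61) = -0.02440, so d_i1 = -40.98 cm.
The intermediate image is 40.98 cm to the left of lens 1 (virtual), which is 109 − (-40.98) = 150.0 cm to the left of lens 2, so d_o2 = +150.0 cm.
Lens 2: 1/d_i2 = 1/f₂ − 1/d_o2 = 1/(26.0) − 1/(150.0) = 0.03179, so d_i2 = 31.5 cm.
The final image is real, 31.5 cm to the right of lens 2 (overall magnification ≈ -1.00).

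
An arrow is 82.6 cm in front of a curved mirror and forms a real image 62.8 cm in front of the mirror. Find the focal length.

Real image ⇒ d_i = +62.8 cm.
1/f = 1/d_o + 1/d_i = 1/(82.6) + 1/(62.8) = 0.02803, so f = 35.7 cm.
Since f is positive, the curved mirror is concave.

f = 35.7 cm (concave)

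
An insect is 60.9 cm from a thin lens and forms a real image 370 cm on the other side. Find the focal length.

f = 52.3 cm (converging)

Real image ⇒ d_i = +370 cm.
1/f = 1/d_o + 1/d_i = 1/(60.9) + 1/(370) = 0.01912, so f = 52.3 cm.
Since f is positive, the thin lens is converging.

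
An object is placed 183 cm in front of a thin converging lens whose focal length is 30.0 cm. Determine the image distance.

35.9 cm

Lens equation: 1/d_i = 1/f − 1/d_o = 1/(30.00) − 1/(183) = 0.03333 − 0.005464 = 0.02787, so d_i = 35.9 cm.
The image is real, inverted and reduced, on the far side of the lens.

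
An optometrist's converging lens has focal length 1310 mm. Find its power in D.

P = +0.763 D

f = 131 cm = 1.31 m.
P = 1/f = 1/(1.31 m) = +0.763 D.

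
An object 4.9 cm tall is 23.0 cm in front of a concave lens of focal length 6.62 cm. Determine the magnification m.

m = +0.223

For a concave lens, f = -6.62 cm.
1/d_i = 1/f − 1/d_o = 1/(-6.620) − 1/(23.0) = -0.1945, so d_i = -5.140 cm.
m = −d_i/d_o = −(-5.140)/(23.0) = +0.223.
The image is virtual, upright and reduced, on the same side as the object.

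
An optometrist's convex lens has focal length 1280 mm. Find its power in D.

f = 128 cm = 1.28 m.
P = 1/f = 1/(1.28 m) = +0.781 D.

P = +0.781 D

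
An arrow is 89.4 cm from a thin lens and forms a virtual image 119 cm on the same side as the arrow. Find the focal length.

Virtual image ⇒ d_i = −119 cm.
1/f = 1/d_o + 1/d_i = 1/(89.4) + 1/(-119) = 0.002782, so f = 359 cm.
Since f is positive, the thin lens is converging.

f = 359 cm (converging)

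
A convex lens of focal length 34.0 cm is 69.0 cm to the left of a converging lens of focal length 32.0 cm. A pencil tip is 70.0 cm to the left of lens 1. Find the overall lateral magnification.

Lens 1: 1/d_i1 = 1/(34.0) − 1/(70.0) = 0.01513, so d_i1 = 66.11 cm; m₁ = −d_i1/d_o1 = -0.9444.
d_o2 = 69.0 − (66.11) = 2.890 cm.
Lens 2: 1/d_i2 = 1/(32.0) − 1/(2.890) = -0.3148, so d_i2 = -3.177 cm; m₂ = −d_i2/d_o2 = +1.099.
m = m₁·m₂ = (-0.9444)(+1.099) = -1.04.

m = -1.04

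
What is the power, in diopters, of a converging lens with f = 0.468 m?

P = +2.14 D

P = 1/f = 1/(0.468 m) = +2.14 D.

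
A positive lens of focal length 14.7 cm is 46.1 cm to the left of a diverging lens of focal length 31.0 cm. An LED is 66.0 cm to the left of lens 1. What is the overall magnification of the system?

m = -0.153

Lens 1: 1/d_i1 = 1/(14.7) − 1/(66.0) = 0.05288, so d_i1 = 18.91 cm; m₁ = −d_i1/d_o1 = -0.2865.
d_o2 = 46.1 − (18.91) = 27.19 cm.
f₂ = −31.0 cm (diverging).
Lens 2: 1/d_i2 = 1/(-31.0) − 1/(27.19) = -0.06904, so d_i2 = -14.49 cm; m₂ = −d_i2/d_o2 = +0.5327.
m = m₁·m₂ = (-0.2865)(+0.5327) = -0.153.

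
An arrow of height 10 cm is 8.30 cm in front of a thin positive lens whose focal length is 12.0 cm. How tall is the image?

1/d_i = 1/f − 1/d_o = 1/(12.00) − 1/(8.30) = -0.03715, so d_i = -26.92 cm.
m = −d_i/d_o = +3.243.
|h_i| = |m|·h_o = 3.243 × 10 = 32.4 cm. The image is virtual, upright and enlarged, on the same side as the object.

32.4 cm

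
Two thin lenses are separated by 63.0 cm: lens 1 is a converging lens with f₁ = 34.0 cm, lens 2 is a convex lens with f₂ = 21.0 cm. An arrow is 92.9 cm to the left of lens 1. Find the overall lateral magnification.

Lens 1: 1/d_i1 = 1/(34.0) − 1/(92.9) = 0.01865, so d_i1 = 53.63 cm; m₁ = −d_i1/d_o1 = -0.5773.
d_o2 = 63.0 − (53.63) = 9.370 cm.
Lens 2: 1/d_i2 = 1/(21.0) − 1/(9.370) = -0.05910, so d_i2 = -16.92 cm; m₂ = −d_i2/d_o2 = +1.806.
m = m₁·m₂ = (-0.5773)(+1.806) = -1.04.

m = -1.04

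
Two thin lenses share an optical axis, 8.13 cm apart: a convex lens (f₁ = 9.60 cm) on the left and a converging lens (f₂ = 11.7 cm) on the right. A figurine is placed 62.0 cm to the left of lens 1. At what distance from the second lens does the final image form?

Lens 1: 1/d_i1 = 1/f₁ − 1/d_o1 = 1/(9.60) − 1/(62.0) = 0.08804, so d_i1 = 11.36 cm.
The intermediate image is 11.36 cm to the right of lens 1, which lies 3.230 cm to the right of lens 2 — a virtual object — so d_o2 = −3.230 cm.
Lens 2: 1/d_i2 = 1/f₂ − 1/d_o2 = 1/(11.7) − 1/(-3.230) = 0.3951, so d_i2 = 2.53 cm.
The final image is real, 2.53 cm to the right of lens 2 (overall magnification ≈ -0.14).

2.53 cm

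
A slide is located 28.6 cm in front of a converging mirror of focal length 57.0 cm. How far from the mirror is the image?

57.4 cm

Mirror equation: 1/d_i = 1/f − 1/d_o = 1/(57.00) − 1/(28.6) = 0.01754 − 0.03497 = -0.01742, so d_i = -57.4 cm.
The image is virtual, upright and enlarged, behind the mirror.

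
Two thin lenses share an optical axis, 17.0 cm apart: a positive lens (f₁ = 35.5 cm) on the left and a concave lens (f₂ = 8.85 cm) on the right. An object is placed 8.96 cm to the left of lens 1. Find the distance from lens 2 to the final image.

Lens 1: 1/d_i1 = 1/f₁ − 1/d_o1 = 1/(35.5) − 1/(8.96) = -0.08344, so d_i1 = -11.98 cm.
The intermediate image is 11.98 cm to the left of lens 1 (virtual), which is 17.0 − (-11.98) = 28.98 cm to the left of lens 2, so d_o2 = +28.98 cm.
Lens 2 is diverging, so f₂ = −8.85 cm.
Lens 2: 1/d_i2 = 1/f₂ − 1/d_o2 = 1/(-8.85) − 1/(28.98) = -0.1475, so d_i2 = -6.78 cm.
The final image is virtual, 6.78 cm to the left of lens 2 (overall magnification ≈ 0.31).

6.78 cm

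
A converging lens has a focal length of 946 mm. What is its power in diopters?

P = +1.06 D

f = 94.6 cm = 0.946 m.
P = 1/f = 1/(0.946 m) = +1.06 D.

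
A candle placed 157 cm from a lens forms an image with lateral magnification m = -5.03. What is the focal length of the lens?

m = −d_i/d_o ⇒ d_i = −m·d_o = −(-5.03)·(157) = 789.7 cm.
1/f = 1/d_o + 1/d_i = 1/(157) + 1/(789.7) = 0.007636, so f = 131 cm.
Since f is positive, the lens is converging.

f = 131 cm (converging)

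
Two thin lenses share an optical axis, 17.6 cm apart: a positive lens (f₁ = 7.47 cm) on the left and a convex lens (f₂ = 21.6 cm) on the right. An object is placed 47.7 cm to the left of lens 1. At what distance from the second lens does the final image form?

Lens 1: 1/d_i1 = 1/f₁ − 1/d_o1 = 1/(7.47) − 1/(47.7) = 0.1129, so d_i1 = 8.857 cm.
The intermediate image is 8.857 cm to the right of lens 1, which is 17.6 − (8.857) = 8.743 cm to the left of lens 2, so d_o2 = +8.743 cm.
Lens 2: 1/d_i2 = 1/f₂ − 1/d_o2 = 1/(21.6) − 1/(8.743) = -0.06808, so d_i2 = -14.7 cm.
The final image is virtual, 14.7 cm to the left of lens 2 (overall magnification ≈ -0.31).

14.7 cm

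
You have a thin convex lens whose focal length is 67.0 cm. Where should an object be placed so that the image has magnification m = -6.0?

m = −d_i/d_o ⇒ d_i = −m·d_o.
1/f = 1/d_o + 1/d_i = 1/d_o − 1/(m·d_o) = (1 − 1/m)/d_o, so d_o = f(1 − 1/m) = (67.00)(1 − 1/(-6.0)) = 78.2 cm.

78.2 cm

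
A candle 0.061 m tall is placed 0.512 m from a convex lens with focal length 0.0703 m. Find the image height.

0.00971 m

1/d_i = 1/f − 1/d_o = 1/(0.07030) − 1/(0.512) = 12.27, so d_i = 0.08149 m.
m = −d_i/d_o = -0.1592.
|h_i| = |m|·h_o = 0.1592 × 0.061 = 0.00971 m. The image is real, inverted and reduced, on the far side of the lens.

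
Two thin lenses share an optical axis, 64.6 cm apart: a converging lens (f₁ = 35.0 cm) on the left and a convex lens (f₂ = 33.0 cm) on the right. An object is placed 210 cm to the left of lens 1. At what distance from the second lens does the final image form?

71.7 cm

Lens 1: 1/d_i1 = 1/f₁ − 1/d_o1 = 1/(35.0) − 1/(210) = 0.02381, so d_i1 = 42.00 cm.
The intermediate image is 42.00 cm to the right of lens 1, which is 64.6 − (42.00) = 22.60 cm to the left of lens 2, so d_o2 = +22.60 cm.
Lens 2: 1/d_i2 = 1/f₂ − 1/d_o2 = 1/(33.0) − 1/(22.60) = -0.01394, so d_i2 = -71.7 cm.
The final image is virtual, 71.7 cm to the left of lens 2 (overall magnification ≈ -0.63).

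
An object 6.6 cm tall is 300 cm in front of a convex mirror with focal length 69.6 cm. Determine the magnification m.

m = +0.188

For a convex mirror, f = -69.6 cm.
1/d_i = 1/f − 1/d_o = 1/(-69.60) − 1/(300) = -0.01770, so d_i = -56.49 cm.
m = −d_i/d_o = −(-56.49)/(300) = +0.188.
The image is virtual, upright and reduced, behind the mirror.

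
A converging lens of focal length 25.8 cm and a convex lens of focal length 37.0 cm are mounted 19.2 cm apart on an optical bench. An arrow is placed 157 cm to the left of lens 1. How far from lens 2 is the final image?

8.87 cm

Lens 1: 1/d_i1 = 1/f₁ − 1/d_o1 = 1/(25.8) − 1/(157) = 0.03239, so d_i1 = 30.87 cm.
The intermediate image is 30.87 cm to the right of lens 1, which lies 11.67 cm to the right of lens 2 — a virtual object — so d_o2 = −11.67 cm.
Lens 2: 1/d_i2 = 1/f₂ − 1/d_o2 = 1/(37.0) − 1/(-11.67) = 0.1127, so d_i2 = 8.87 cm.
The final image is real, 8.87 cm to the right of lens 2 (overall magnification ≈ -0.15).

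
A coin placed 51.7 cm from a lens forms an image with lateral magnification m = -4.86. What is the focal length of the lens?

m = −d_i/d_o ⇒ d_i = −m·d_o = −(-4.86)·(51.7) = 251.3 cm.
1/f = 1/d_o + 1/d_i = 1/(51.7) + 1/(251.3) = 0.02332, so f = 42.9 cm.
Since f is positive, the lens is converging.

f = 42.9 cm (converging)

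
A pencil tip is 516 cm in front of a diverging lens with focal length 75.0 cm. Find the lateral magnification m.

m = +0.127

For a diverging lens, f = -75.0 cm.
1/d_i = 1/f − 1/d_o = 1/(-75.00) − 1/(516) = -0.01527, so d_i = -65.48 cm.
m = −d_i/d_o = −(-65.48)/(516) = +0.127.
The image is virtual, upright and reduced, on the same side as the object.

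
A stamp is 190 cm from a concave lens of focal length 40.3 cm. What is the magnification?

For a concave lens, f = -40.3 cm.
1/d_i = 1/f − 1/d_o = 1/(-40.30) − 1/(190) = -0.03008, so d_i = -33.25 cm.
m = −d_i/d_o = −(-33.25)/(190) = +0.175.
The image is virtual, upright and reduced, on the same side as the object.

m = +0.175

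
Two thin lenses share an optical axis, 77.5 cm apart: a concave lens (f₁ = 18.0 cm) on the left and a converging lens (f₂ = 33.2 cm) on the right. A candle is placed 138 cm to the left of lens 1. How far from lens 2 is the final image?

Lens 1 is diverging, so f₁ = −18.0 cm.
Lens 1: 1/d_i1 = 1/f₁ − 1/d_o1 = 1/(-18.0) − 1/(138) = -0.06280, so d_i1 = -15.92 cm.
The intermediate image is 15.92 cm to the left of lens 1 (virtual), which is 77.5 − (-15.92) = 93.42 cm to the left of lens 2, so d_o2 = +93.42 cm.
Lens 2: 1/d_i2 = 1/f₂ − 1/d_o2 = 1/(33.2) − 1/(93.42) = 0.01942, so d_i2 = 51.5 cm.
The final image is real, 51.5 cm to the right of lens 2 (overall magnification ≈ -0.064).

51.5 cm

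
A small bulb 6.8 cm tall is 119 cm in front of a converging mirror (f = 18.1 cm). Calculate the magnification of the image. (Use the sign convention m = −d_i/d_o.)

1/d_i = 1/f − 1/d_o = 1/(18.10) − 1/(119) = 0.04685, so d_i = 21.35 cm.
m = −d_i/d_o = −(21.35)/(119) = -0.179.
The image is real, inverted and reduced, in front of the mirror.

m = -0.179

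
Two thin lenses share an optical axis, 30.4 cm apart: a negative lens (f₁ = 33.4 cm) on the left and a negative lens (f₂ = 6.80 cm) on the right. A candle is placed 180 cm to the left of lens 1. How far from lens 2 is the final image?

Lens 1 is diverging, so f₁ = −33.4 cm.
Lens 1: 1/d_i1 = 1/f₁ − 1/d_o1 = 1/(-33.4) − 1/(180) = -0.03550, so d_i1 = -28.17 cm.
The intermediate image is 28.17 cm to the left of lens 1 (virtual), which is 30.4 − (-28.17) = 58.57 cm to the left of lens 2, so d_o2 = +58.57 cm.
Lens 2 is diverging, so f₂ = −6.80 cm.
Lens 2: 1/d_i2 = 1/f₂ − 1/d_o2 = 1/(-6.80) − 1/(58.57) = -0.1641, so d_i2 = -6.09 cm.
The final image is virtual, 6.09 cm to the left of lens 2 (overall magnification ≈ 0.016).

6.09 cm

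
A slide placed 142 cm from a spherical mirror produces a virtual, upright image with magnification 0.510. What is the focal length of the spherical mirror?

m = −d_i/d_o ⇒ d_i = −m·d_o = −(+0.510)·(142) = -72.42 cm.
1/f = 1/d_o + 1/d_i = 1/(142) + 1/(-72.42) = -0.006766, so f = -148 cm.
Since f is negative, the spherical mirror is convex.

f = -148 cm (convex)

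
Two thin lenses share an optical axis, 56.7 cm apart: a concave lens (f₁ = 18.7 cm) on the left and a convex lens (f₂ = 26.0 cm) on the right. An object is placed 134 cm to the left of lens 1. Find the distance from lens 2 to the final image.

Lens 1 is diverging, so f₁ = −18.7 cm.
Lens 1: 1/d_i1 = 1/f₁ − 1/d_o1 = 1/(-18.7) − 1/(134) = -0.06094, so d_i1 = -16.41 cm.
The intermediate image is 16.41 cm to the left of lens 1 (virtual), which is 56.7 − (-16.41) = 73.11 cm to the left of lens 2, so d_o2 = +73.11 cm.
Lens 2: 1/d_i2 = 1/f₂ − 1/d_o2 = 1/(26.0) − 1/(73.11) = 0.02478, so d_i2 = 40.3 cm.
The final image is real, 40.3 cm to the right of lens 2 (overall magnification ≈ -0.068).

40.3 cm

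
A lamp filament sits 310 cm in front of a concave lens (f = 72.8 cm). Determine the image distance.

For a concave lens, f = -72.8 cm.
Lens equation: 1/q = 1/f − 1/p = 1/(-72.80) − 1/(310) = -0.01374 − 0.003226 = -0.01696, so q = -59.0 cm.
The image is virtual, upright and reduced, on the same side as the object.

59.0 cm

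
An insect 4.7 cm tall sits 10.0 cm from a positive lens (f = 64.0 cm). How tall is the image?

5.57 cm

1/d_i = 1/f − 1/d_o = 1/(64.00) − 1/(10.0) = -0.08438, so d_i = -11.85 cm.
m = −d_i/d_o = +1.185.
|h_i| = |m|·h_o = 1.185 × 4.7 = 5.57 cm. The image is virtual, upright and enlarged, on the same side as the object.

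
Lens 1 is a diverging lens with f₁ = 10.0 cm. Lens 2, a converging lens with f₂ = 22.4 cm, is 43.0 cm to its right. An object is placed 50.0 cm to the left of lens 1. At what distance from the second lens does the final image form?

39.7 cm

Lens 1 is diverging, so f₁ = −10.0 cm.
Lens 1: 1/d_i1 = 1/f₁ − 1/d_o1 = 1/(-10.0) − 1/(50.0) = -0.1200, so d_i1 = -8.333 cm.
The intermediate image is 8.333 cm to the left of lens 1 (virtual), which is 43.0 − (-8.333) = 51.33 cm to the left of lens 2, so d_o2 = +51.33 cm.
Lens 2: 1/d_i2 = 1/f₂ − 1/d_o2 = 1/(22.4) − 1/(51.33) = 0.02516, so d_i2 = 39.7 cm.
The final image is real, 39.7 cm to the right of lens 2 (overall magnification ≈ -0.13).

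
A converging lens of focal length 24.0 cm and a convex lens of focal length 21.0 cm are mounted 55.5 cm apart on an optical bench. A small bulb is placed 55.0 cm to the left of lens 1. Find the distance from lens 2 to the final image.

33.6 cm

Lens 1: 1/d_i1 = 1/f₁ − 1/d_o1 = 1/(24.0) − 1/(55.0) = 0.02348, so d_i1 = 42.58 cm.
The intermediate image is 42.58 cm to the right of lens 1, which is 55.5 − (42.58) = 12.92 cm to the left of lens 2, so d_o2 = +12.92 cm.
Lens 2: 1/d_i2 = 1/f₂ − 1/d_o2 = 1/(21.0) − 1/(12.92) = -0.02978, so d_i2 = -33.6 cm.
The final image is virtual, 33.6 cm to the left of lens 2 (overall magnification ≈ -2.0).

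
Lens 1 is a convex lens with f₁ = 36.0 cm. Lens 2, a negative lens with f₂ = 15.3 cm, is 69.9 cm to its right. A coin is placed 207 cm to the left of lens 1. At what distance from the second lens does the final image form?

Lens 1: 1/d_i1 = 1/f₁ − 1/d_o1 = 1/(36.0) − 1/(207) = 0.02295, so d_i1 = 43.58 cm.
The intermediate image is 43.58 cm to the right of lens 1, which is 69.9 − (43.58) = 26.32 cm to the left of lens 2, so d_o2 = +26.32 cm.
Lens 2 is diverging, so f₂ = −15.3 cm.
Lens 2: 1/d_i2 = 1/f₂ − 1/d_o2 = 1/(-15.3) − 1/(26.32) = -0.1034, so d_i2 = -9.68 cm.
The final image is virtual, 9.68 cm to the left of lens 2 (overall magnification ≈ -0.077).

9.68 cm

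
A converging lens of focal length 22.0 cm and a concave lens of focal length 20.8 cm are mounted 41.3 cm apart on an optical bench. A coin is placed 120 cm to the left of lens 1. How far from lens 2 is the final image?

Lens 1: 1/d_i1 = 1/f₁ − 1/d_o1 = 1/(22.0) − 1/(120) = 0.03712, so d_i1 = 26.94 cm.
The intermediate image is 26.94 cm to the right of lens 1, which is 41.3 − (26.94) = 14.36 cm to the left of lens 2, so d_o2 = +14.36 cm.
Lens 2 is diverging, so f₂ = −20.8 cm.
Lens 2: 1/d_i2 = 1/f₂ − 1/d_o2 = 1/(-20.8) − 1/(14.36) = -0.1177, so d_i2 = -8.50 cm.
The final image is virtual, 8.50 cm to the left of lens 2 (overall magnification ≈ -0.13).

8.50 cm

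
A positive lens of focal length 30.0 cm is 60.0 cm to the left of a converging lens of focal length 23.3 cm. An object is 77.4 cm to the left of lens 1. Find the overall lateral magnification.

Lens 1: 1/d_i1 = 1/(30.0) − 1/(77.4) = 0.02041, so d_i1 = 48.99 cm; m₁ = −d_i1/d_o1 = -0.6329.
d_o2 = 60.0 − (48.99) = 11.01 cm.
Lens 2: 1/d_i2 = 1/(23.3) − 1/(11.01) = -0.04791, so d_i2 = -20.87 cm; m₂ = −d_i2/d_o2 = +1.896.
m = m₁·m₂ = (-0.6329)(+1.896) = -1.20.

m = -1.20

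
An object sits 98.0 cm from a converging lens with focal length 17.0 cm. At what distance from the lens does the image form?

Lens equation: 1/s_i = 1/f − 1/s_o = 1/(17.00) − 1/(98.0) = 0.05882 − 0.01020 = 0.04862, so s_i = 20.6 cm.
The image is real, inverted and reduced, on the far side of the lens.

20.6 cm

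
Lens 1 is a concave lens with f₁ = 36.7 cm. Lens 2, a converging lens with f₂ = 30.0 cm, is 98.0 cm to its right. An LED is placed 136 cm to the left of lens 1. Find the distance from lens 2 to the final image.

39.3 cm

Lens 1 is diverging, so f₁ = −36.7 cm.
Lens 1: 1/d_i1 = 1/f₁ − 1/d_o1 = 1/(-36.7) − 1/(136) = -0.03460, so d_i1 = -28.90 cm.
The intermediate image is 28.90 cm to the left of lens 1 (virtual), which is 98.0 − (-28.90) = 126.9 cm to the left of lens 2, so d_o2 = +126.9 cm.
Lens 2: 1/d_i2 = 1/f₂ − 1/d_o2 = 1/(30.0) − 1/(126.9) = 0.02545, so d_i2 = 39.3 cm.
The final image is real, 39.3 cm to the right of lens 2 (overall magnification ≈ -0.066).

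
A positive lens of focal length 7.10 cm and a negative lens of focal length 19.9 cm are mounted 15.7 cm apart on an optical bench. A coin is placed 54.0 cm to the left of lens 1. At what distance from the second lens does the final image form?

Lens 1: 1/d_i1 = 1/f₁ − 1/d_o1 = 1/(7.10) − 1/(54.0) = 0.1223, so d_i1 = 8.175 cm.
The intermediate image is 8.175 cm to the right of lens 1, which is 15.7 − (8.175) = 7.525 cm to the left of lens 2, so d_o2 = +7.525 cm.
Lens 2 is diverging, so f₂ = −19.9 cm.
Lens 2: 1/d_i2 = 1/f₂ − 1/d_o2 = 1/(-19.9) − 1/(7.525) = -0.1831, so d_i2 = -5.46 cm.
The final image is virtual, 5.46 cm to the left of lens 2 (overall magnification ≈ -0.11).

5.46 cm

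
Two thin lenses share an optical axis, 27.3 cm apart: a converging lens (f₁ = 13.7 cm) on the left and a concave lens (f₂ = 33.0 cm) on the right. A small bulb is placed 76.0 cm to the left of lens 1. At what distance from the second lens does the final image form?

Lens 1: 1/d_i1 = 1/f₁ − 1/d_o1 = 1/(13.7) − 1/(76.0) = 0.05983, so d_i1 = 16.71 cm.
The intermediate image is 16.71 cm to the right of lens 1, which is 27.3 − (16.71) = 10.59 cm to the left of lens 2, so d_o2 = +10.59 cm.
Lens 2 is diverging, so f₂ = −33.0 cm.
Lens 2: 1/d_i2 = 1/f₂ − 1/d_o2 = 1/(-33.0) − 1/(10.59) = -0.1247, so d_i2 = -8.02 cm.
The final image is virtual, 8.02 cm to the left of lens 2 (overall magnification ≈ -0.17).

8.02 cm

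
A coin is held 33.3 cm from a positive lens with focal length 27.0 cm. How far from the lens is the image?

143 cm

Thin-lens equation: 1/s_i = 1/f − 1/s_o = 1/(27.00) − 1/(33.3) = 0.03704 − 0.03003 = 0.007007, so s_i = 143 cm.
The image is real, inverted and enlarged, on the far side of the lens.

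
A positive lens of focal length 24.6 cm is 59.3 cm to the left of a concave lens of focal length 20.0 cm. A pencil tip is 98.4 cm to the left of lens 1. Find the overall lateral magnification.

Lens 1: 1/d_i1 = 1/(24.6) − 1/(98.4) = 0.03049, so d_i1 = 32.80 cm; m₁ = −d_i1/d_o1 = -0.3333.
d_o2 = 59.3 − (32.80) = 26.50 cm.
f₂ = −20.0 cm (diverging).
Lens 2: 1/d_i2 = 1/(-20.0) − 1/(26.50) = -0.08774, so d_i2 = -11.40 cm; m₂ = −d_i2/d_o2 = +0.4301.
m = m₁·m₂ = (-0.3333)(+0.4301) = -0.143.

m = -0.143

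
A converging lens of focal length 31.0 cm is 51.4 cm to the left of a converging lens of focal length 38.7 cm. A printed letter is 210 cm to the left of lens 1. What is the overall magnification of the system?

Lens 1: 1/d_i1 = 1/(31.0) − 1/(210) = 0.02750, so d_i1 = 36.37 cm; m₁ = −d_i1/d_o1 = -0.1732.
d_o2 = 51.4 − (36.37) = 15.03 cm.
Lens 2: 1/d_i2 = 1/(38.7) − 1/(15.03) = -0.04069, so d_i2 = -24.57 cm; m₂ = −d_i2/d_o2 = +1.635.
m = m₁·m₂ = (-0.1732)(+1.635) = -0.283.

m = -0.283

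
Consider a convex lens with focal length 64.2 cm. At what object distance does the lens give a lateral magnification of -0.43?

m = −d_i/d_o ⇒ d_i = −m·d_o.
1/f = 1/d_o + 1/d_i = 1/d_o − 1/(m·d_o) = (1 − 1/m)/d_o, so d_o = f(1 − 1/m) = (64.20)(1 − 1/(-0.43)) = 214 cm.

214 cm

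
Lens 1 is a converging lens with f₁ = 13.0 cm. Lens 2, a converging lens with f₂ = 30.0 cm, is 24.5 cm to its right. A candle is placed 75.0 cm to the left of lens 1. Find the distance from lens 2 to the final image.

Lens 1: 1/d_i1 = 1/f₁ − 1/d_o1 = 1/(13.0) − 1/(75.0) = 0.06359, so d_i1 = 15.73 cm.
The intermediate image is 15.73 cm to the right of lens 1, which is 24.5 − (15.73) = 8.770 cm to the left of lens 2, so d_o2 = +8.770 cm.
Lens 2: 1/d_i2 = 1/f₂ − 1/d_o2 = 1/(30.0) − 1/(8.770) = -0.08069, so d_i2 = -12.4 cm.
The final image is virtual, 12.4 cm to the left of lens 2 (overall magnification ≈ -0.30).

12.4 cm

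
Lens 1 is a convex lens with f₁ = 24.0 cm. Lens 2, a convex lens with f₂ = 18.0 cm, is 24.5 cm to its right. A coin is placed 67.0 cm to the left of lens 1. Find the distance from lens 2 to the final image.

7.51 cm

Lens 1: 1/d_i1 = 1/f₁ − 1/d_o1 = 1/(24.0) − 1/(67.0) = 0.02674, so d_i1 = 37.40 cm.
The intermediate image is 37.40 cm to the right of lens 1, which lies 12.90 cm to the right of lens 2 — a virtual object — so d_o2 = −12.90 cm.
Lens 2: 1/d_i2 = 1/f₂ − 1/d_o2 = 1/(18.0) − 1/(-12.90) = 0.1331, so d_i2 = 7.51 cm.
The final image is real, 7.51 cm to the right of lens 2 (overall magnification ≈ -0.33).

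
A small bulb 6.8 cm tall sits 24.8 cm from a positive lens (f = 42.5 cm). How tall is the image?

1/d_i = 1/f − 1/d_o = 1/(42.50) − 1/(24.8) = -0.01679, so d_i = -59.55 cm.
m = −d_i/d_o = +2.401.
|h_i| = |m|·h_o = 2.401 × 6.8 = 16.3 cm. The image is virtual, upright and enlarged, on the same side as the object.

16.3 cm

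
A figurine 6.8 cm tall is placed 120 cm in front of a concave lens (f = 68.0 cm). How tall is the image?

For a concave lens, f = -68.0 cm.
1/d_i = 1/f − 1/d_o = 1/(-68.00) − 1/(120) = -0.02304, so d_i = -43.40 cm.
m = −d_i/d_o = +0.3617.
|h_i| = |m|·h_o = 0.3617 × 6.8 = 2.46 cm. The image is virtual, upright and reduced, on the same side as the object.

2.46 cm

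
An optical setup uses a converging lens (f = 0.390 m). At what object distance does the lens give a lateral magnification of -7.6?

0.441 m

m = −d_i/d_o ⇒ d_i = −m·d_o.
1/f = 1/d_o + 1/d_i = 1/d_o − 1/(m·d_o) = (1 − 1/m)/d_o, so d_o = f(1 − 1/m) = (0.3900)(1 − 1/(-7.6)) = 0.441 m.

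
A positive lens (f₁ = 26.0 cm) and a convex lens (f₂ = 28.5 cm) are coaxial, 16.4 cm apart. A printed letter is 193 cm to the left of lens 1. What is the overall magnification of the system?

Lens 1: 1/d_i1 = 1/(26.0) − 1/(193) = 0.03328, so d_i1 = 30.05 cm; m₁ = −d_i1/d_o1 = -0.1557.
d_o2 = 16.4 − (30.05) = -13.65 cm (virtual object).
Lens 2: 1/d_i2 = 1/(28.5) − 1/(-13.65) = 0.1083, so d_i2 = 9.230 cm; m₂ = −d_i2/d_o2 = +0.6762.
m = m₁·m₂ = (-0.1557)(+0.6762) = -0.105.

m = -0.105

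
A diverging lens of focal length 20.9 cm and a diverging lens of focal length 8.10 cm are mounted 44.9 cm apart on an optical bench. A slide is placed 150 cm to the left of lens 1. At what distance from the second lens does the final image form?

7.18 cm

Lens 1 is diverging, so f₁ = −20.9 cm.
Lens 1: 1/d_i1 = 1/f₁ − 1/d_o1 = 1/(-20.9) − 1/(150) = -0.05451, so d_i1 = -18.34 cm.
The intermediate image is 18.34 cm to the left of lens 1 (virtual), which is 44.9 − (-18.34) = 63.24 cm to the left of lens 2, so d_o2 = +63.24 cm.
Lens 2 is diverging, so f₂ = −8.10 cm.
Lens 2: 1/d_i2 = 1/f₂ − 1/d_o2 = 1/(-8.10) − 1/(63.24) = -0.1393, so d_i2 = -7.18 cm.
The final image is virtual, 7.18 cm to the left of lens 2 (overall magnification ≈ 0.014).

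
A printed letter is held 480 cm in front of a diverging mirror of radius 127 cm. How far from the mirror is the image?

56.1 cm

f = R/2 = 127/2 = 63.50 cm; for a diverging mirror, f = -63.50 cm.
Mirror equation: 1/v = 1/f − 1/u = 1/(-63.50) − 1/(480) = -0.01575 − 0.002083 = -0.01783, so v = -56.1 cm.
The image is virtual, upright and reduced, behind the mirror.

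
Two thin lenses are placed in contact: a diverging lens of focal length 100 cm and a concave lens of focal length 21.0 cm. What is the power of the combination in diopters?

P = -5.76 D

P₁ = 1/f₁ = 1/(-1.00 m) = -1.000 D; P₂ = 1/f₂ = 1/(-0.210 m) = -4.762 D.
For thin lenses in contact, P = P₁ + P₂ = (-1.000) + (-4.762) = -5.76 D.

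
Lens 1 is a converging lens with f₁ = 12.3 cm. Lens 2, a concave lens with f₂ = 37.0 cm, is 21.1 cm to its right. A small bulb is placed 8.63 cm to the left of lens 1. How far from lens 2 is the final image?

Lens 1: 1/d_i1 = 1/f₁ − 1/d_o1 = 1/(12.3) − 1/(8.63) = -0.03457, so d_i1 = -28.92 cm.
The intermediate image is 28.92 cm to the left of lens 1 (virtual), which is 21.1 − (-28.92) = 50.02 cm to the left of lens 2, so d_o2 = +50.02 cm.
Lens 2 is diverging, so f₂ = −37.0 cm.
Lens 2: 1/d_i2 = 1/f₂ − 1/d_o2 = 1/(-37.0) − 1/(50.02) = -0.04702, so d_i2 = -21.3 cm.
The final image is virtual, 21.3 cm to the left of lens 2 (overall magnification ≈ 1.4).

21.3 cm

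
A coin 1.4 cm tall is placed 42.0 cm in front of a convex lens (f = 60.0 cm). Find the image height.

1/d_i = 1/f − 1/d_o = 1/(60.00) − 1/(42.0) = -0.007143, so d_i = -140.0 cm.
m = −d_i/d_o = +3.333.
|h_i| = |m|·h_o = 3.333 × 1.4 = 4.67 cm. The image is virtual, upright and enlarged, on the same side as the object.

4.67 cm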